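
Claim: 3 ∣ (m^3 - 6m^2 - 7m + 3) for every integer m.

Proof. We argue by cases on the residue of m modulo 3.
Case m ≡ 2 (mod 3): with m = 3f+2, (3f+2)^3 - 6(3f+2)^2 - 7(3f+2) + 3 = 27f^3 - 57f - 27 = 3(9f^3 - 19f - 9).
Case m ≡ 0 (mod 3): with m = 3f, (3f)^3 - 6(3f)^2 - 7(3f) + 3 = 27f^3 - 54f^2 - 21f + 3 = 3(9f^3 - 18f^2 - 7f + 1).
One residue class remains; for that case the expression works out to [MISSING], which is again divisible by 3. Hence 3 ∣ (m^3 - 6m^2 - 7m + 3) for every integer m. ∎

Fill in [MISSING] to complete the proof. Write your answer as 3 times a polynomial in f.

3(9f^3 - 9f^2 - 16f - 3)

Only m ≡ 1 (mod 3) is unaccounted for. Put m = 3f+1:
(3f+1)^3 - 6(3f+1)^2 - 7(3f+1) + 3 expands to 27f^3 - 27f^2 - 48f - 9,
and factoring out 3 leaves 3(9f^3 - 9f^2 - 16f - 3).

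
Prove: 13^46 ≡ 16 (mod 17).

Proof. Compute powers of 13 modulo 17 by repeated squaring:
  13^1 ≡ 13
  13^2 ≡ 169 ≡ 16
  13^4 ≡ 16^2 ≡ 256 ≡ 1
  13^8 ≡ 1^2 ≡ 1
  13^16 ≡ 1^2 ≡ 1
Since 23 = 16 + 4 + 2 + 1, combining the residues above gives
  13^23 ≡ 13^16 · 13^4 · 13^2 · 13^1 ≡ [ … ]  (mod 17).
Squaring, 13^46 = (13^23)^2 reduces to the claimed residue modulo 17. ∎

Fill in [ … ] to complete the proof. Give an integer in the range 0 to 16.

13^16 · 13^4 · 13^2 · 13^1 ≡ 1 · 1 · 16 · 13 = 208.
208 mod 17 = 4, so 13^23 ≡ 4 (mod 17).

4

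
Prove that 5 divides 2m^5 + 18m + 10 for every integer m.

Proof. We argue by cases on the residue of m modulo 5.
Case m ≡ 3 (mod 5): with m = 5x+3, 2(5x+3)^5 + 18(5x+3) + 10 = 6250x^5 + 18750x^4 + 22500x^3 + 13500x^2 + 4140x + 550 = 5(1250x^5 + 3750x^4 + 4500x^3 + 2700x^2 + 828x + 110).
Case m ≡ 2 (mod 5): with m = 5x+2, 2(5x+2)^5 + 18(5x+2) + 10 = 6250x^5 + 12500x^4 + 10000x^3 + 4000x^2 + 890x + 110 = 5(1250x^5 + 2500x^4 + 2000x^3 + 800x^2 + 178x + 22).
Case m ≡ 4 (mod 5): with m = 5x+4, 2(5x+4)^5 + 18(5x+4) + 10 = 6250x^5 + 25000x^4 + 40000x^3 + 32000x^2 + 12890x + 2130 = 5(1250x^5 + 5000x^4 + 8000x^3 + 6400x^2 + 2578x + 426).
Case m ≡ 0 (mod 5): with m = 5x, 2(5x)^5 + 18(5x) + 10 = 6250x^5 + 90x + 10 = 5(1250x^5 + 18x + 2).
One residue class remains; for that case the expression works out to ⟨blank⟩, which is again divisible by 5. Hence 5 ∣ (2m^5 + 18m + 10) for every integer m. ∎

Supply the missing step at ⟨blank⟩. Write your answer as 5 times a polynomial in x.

Only m ≡ 1 (mod 5) is unaccounted for. Put m = 5x+1:
2(5x+1)^5 + 18(5x+1) + 10 expands to 6250x^5 + 6250x^4 + 2500x^3 + 500x^2 + 140x + 30,
and factoring out 5 leaves 5(1250x^5 + 1250x^4 + 500x^3 + 100x^2 + 28x + 6).

5(1250x^5 + 1250x^4 + 500x^3 + 100x^2 + 28x + 6)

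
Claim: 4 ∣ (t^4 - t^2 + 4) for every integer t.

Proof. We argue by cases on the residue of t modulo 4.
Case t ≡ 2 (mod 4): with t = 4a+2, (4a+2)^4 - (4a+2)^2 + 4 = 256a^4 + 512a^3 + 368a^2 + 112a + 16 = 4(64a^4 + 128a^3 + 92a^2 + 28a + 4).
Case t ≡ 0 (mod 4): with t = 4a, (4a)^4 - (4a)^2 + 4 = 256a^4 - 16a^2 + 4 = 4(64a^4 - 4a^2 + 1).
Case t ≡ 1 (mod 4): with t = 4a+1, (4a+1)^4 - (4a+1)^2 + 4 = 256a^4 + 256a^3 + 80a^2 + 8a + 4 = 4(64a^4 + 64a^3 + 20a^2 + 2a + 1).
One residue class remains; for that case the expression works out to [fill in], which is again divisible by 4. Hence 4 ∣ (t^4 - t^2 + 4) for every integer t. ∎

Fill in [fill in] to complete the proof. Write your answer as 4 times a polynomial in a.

The residues treated are {2, 0, 1}, so the missing case is t ≡ 3 (mod 4); write t = 4a+3.
Then (4a+3)^4 - (4a+3)^2 + 4 = 256a^4 + 768a^3 + 848a^2 + 408a + 76 = 4(64a^4 + 192a^3 + 212a^2 + 102a + 19).

4(64a^4 + 192a^3 + 212a^2 + 102a + 19)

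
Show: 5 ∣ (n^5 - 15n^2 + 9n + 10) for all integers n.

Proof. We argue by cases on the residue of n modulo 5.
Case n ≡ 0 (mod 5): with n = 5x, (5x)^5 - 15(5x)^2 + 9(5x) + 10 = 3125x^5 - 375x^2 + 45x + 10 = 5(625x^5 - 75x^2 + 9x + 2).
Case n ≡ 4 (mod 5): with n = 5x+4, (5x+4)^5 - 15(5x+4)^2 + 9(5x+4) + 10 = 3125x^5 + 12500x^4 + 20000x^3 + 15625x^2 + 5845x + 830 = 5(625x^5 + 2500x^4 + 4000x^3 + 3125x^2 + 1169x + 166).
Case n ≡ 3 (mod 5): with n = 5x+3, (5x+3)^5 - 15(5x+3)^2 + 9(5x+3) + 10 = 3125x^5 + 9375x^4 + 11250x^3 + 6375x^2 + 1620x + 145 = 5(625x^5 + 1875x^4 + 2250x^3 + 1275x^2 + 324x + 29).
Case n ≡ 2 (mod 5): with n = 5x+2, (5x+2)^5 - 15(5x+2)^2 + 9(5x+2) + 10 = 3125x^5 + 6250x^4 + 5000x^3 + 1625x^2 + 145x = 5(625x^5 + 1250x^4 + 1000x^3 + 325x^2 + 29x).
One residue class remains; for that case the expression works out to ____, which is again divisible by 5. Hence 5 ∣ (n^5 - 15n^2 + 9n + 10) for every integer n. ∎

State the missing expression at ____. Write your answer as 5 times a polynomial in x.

The residues treated are {0, 4, 3, 2}, so the missing case is n ≡ 1 (mod 5); write n = 5x+1.
Then (5x+1)^5 - 15(5x+1)^2 + 9(5x+1) + 10 = 3125x^5 + 3125x^4 + 1250x^3 - 125x^2 - 80x + 5 = 5(625x^5 + 625x^4 + 250x^3 - 25x^2 - 16x + 1).

5(625x^5 + 625x^4 + 250x^3 - 25x^2 - 16x + 1)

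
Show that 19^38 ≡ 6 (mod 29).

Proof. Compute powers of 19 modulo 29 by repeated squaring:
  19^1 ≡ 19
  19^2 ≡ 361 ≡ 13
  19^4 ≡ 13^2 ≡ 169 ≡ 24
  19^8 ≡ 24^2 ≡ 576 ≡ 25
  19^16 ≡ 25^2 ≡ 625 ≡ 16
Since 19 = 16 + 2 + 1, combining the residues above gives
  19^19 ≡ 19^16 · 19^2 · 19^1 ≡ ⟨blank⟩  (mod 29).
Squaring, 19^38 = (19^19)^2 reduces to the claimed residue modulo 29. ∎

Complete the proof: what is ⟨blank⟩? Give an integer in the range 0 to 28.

19^16 · 19^2 · 19^1 ≡ 16 · 13 · 19 = 3952.
3952 mod 29 = 8, so 19^19 ≡ 8 (mod 29).

8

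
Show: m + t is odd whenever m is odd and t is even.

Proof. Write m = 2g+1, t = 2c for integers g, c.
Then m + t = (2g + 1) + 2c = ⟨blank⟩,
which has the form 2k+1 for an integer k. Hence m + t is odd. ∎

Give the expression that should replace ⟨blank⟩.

2(c + g) + 1

(2g + 1) + 2c = 2c + 2g + 1
= 2(c + g) + 1.
Since c + g is an integer, the sum is of the form 2k+1 for an integer k.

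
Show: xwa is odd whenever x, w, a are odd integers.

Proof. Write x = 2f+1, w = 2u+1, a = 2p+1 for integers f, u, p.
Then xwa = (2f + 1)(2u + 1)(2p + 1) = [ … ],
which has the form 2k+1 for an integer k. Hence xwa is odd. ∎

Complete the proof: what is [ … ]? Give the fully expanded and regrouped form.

2(4fpu + 2fp + 2fu + f + 2pu + p + u) + 1

Expanding: (2f + 1)(2u + 1)(2p + 1) = 8fpu + 4fp + 4fu + 2f + 4pu + 2p + 2u + 1.
Every term except the constant is even, so this is 2(4fpu + 2fp + 2fu + f + 2pu + p + u) + 1,
and 4fpu + 2fp + 2fu + f + 2pu + p + u ∈ ℤ gives the required form.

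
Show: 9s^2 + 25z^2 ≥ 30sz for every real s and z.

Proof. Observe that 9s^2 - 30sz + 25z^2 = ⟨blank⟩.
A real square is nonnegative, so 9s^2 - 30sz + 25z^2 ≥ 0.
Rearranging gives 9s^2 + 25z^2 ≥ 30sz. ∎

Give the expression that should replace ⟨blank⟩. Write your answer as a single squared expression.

The leading and trailing coefficients are 3^2 and 5^2, and 30 = 2·3·5, so the trinomial is (3s - 5z)^2.
Hence 9s^2 - 30sz + 25z^2 ≥ 0.

(3s - 5z)^2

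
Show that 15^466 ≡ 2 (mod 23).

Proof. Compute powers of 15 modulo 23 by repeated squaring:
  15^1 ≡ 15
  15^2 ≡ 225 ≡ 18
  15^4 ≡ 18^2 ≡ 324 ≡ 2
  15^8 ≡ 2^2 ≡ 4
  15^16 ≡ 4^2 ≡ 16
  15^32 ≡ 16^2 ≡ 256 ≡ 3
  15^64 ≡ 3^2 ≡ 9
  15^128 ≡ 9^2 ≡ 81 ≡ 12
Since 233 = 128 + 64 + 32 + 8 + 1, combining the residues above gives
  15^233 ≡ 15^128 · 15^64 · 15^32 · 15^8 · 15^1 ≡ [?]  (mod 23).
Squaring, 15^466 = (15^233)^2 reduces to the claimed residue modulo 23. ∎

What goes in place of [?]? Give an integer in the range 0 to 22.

Multiply the listed residues: 12 · 9 · 3 · 4 · 15 = 108 → 324 → 1296 → 19440.
Reducing modulo 23: 19440 = 845·23 + 5, so 15^233 ≡ 5.

5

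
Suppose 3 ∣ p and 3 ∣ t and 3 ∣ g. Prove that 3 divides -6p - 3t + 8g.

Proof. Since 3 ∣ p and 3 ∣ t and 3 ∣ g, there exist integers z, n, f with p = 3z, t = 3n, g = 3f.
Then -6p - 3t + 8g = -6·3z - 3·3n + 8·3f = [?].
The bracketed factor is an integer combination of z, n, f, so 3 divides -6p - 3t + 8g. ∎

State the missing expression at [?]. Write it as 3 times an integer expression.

Pull the common 3 out of every term: -6·3z - 3·3n + 8·3f = 3(8f - 3n - 6z).
8f - 3n - 6z is an integer, which exhibits the divisibility.

3(8f - 3n - 6z)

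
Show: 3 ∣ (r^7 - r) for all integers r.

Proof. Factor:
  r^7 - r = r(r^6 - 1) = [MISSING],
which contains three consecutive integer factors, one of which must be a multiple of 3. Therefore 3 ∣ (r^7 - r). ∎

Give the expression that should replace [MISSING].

r^6 - 1 = (r^2 - 1)(r^4 + r^2 + 1), and r^2 - 1 = (r-1)(r+1).
So r(r^6 - 1) = (r - 1)r(r + 1)(r^4 + r^2 + 1).

(r - 1)r(r + 1)(r^4 + r^2 + 1)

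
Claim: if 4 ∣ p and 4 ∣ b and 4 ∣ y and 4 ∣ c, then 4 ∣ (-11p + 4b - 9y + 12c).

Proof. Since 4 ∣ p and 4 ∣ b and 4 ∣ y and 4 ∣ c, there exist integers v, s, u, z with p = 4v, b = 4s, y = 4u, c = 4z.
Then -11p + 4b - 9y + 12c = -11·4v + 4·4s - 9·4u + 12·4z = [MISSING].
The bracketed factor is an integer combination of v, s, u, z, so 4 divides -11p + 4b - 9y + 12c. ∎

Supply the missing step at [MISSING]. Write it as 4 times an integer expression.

Pull the common 4 out of every term: -11·4v + 4·4s - 9·4u + 12·4z = 4(4s - 9u - 11v + 12z).
4s - 9u - 11v + 12z is an integer, which exhibits the divisibility.

4(4s - 9u - 11v + 12z)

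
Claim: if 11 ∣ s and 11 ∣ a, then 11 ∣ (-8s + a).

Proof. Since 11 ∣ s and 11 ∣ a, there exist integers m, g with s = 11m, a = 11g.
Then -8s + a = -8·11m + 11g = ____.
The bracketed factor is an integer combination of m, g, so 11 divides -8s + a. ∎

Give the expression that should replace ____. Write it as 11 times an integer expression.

Each term has a factor of 11: -8·11m + 11g = 11·(g - 8m).
Since g - 8m is an integer, 11 ∣ (-8s + a).

11(g - 8m)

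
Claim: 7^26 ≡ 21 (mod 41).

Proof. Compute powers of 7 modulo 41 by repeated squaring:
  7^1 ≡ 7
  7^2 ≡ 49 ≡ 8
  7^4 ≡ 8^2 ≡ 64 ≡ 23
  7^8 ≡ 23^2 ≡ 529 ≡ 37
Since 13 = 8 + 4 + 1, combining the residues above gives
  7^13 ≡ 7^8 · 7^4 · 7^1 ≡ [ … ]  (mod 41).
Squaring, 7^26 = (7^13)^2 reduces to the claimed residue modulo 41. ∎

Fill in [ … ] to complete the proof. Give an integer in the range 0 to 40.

12

Multiply the listed residues: 37 · 23 · 7 = 851 → 5957.
Reducing modulo 41: 5957 = 145·41 + 12, so 7^13 ≡ 12.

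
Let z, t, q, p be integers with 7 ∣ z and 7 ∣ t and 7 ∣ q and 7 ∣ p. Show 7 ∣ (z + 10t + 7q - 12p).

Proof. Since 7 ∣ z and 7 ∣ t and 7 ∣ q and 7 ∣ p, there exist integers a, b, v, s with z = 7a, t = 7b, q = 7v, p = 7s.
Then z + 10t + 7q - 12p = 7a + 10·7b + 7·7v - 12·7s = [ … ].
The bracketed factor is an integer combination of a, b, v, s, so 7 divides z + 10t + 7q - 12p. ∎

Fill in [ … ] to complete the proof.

7(a + 10b - 12s + 7v)

Pull the common 7 out of every term: 7a + 10·7b + 7·7v - 12·7s = 7(a + 10b - 12s + 7v).
a + 10b - 12s + 7v is an integer, which exhibits the divisibility.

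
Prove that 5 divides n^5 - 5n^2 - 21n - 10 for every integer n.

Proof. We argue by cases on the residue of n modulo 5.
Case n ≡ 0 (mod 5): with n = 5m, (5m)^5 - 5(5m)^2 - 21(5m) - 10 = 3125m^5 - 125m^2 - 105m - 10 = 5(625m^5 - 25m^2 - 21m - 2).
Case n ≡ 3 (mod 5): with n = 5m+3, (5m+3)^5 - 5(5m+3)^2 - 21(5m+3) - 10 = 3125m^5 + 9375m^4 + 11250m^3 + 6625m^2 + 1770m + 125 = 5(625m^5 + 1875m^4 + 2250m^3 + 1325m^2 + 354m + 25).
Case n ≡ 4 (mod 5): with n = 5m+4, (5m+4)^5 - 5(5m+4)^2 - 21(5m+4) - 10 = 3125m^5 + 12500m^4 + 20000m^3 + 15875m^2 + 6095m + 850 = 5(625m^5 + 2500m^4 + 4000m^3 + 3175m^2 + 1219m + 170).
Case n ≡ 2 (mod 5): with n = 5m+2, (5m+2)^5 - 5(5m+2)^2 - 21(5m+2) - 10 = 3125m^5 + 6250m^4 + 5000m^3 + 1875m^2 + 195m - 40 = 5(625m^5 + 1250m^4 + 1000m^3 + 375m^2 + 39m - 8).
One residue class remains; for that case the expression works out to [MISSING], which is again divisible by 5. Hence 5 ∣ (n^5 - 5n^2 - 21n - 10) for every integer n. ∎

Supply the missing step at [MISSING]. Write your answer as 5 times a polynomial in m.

5(625m^5 + 625m^4 + 250m^3 + 25m^2 - 26m - 7)

The residues treated are {0, 3, 4, 2}, so the missing case is n ≡ 1 (mod 5); write n = 5m+1.
Then (5m+1)^5 - 5(5m+1)^2 - 21(5m+1) - 10 = 3125m^5 + 3125m^4 + 1250m^3 + 125m^2 - 130m - 35 = 5(625m^5 + 625m^4 + 250m^3 + 25m^2 - 26m - 7).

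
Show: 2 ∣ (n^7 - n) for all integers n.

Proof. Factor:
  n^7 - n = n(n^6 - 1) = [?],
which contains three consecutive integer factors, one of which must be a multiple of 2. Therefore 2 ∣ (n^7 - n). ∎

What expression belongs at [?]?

(n - 1)n(n + 1)(n^4 + n^2 + 1)

n^6 - 1 = (n^2 - 1)(n^4 + n^2 + 1), and n^2 - 1 = (n-1)(n+1).
So n(n^6 - 1) = (n - 1)n(n + 1)(n^4 + n^2 + 1).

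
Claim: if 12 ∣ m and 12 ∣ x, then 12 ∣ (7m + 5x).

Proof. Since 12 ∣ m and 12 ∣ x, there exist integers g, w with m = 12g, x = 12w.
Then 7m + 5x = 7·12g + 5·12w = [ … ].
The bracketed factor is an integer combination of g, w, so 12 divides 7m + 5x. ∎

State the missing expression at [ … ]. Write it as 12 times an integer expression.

Each term has a factor of 12: 7·12g + 5·12w = 12·(7g + 5w).
Since 7g + 5w is an integer, 12 ∣ (7m + 5x).

12(7g + 5w)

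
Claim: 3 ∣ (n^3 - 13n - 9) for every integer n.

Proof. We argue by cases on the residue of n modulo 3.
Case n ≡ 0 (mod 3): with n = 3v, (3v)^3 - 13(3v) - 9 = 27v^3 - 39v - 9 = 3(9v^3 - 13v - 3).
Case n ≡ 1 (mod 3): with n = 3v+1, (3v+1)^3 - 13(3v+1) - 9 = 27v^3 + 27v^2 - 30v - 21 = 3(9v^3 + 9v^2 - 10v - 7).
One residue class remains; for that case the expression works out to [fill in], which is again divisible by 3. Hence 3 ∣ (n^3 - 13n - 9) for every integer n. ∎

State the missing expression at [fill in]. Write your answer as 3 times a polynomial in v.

The residues treated are {0, 1}, so the missing case is n ≡ 2 (mod 3); write n = 3v+2.
Then (3v+2)^3 - 13(3v+2) - 9 = 27v^3 + 54v^2 - 3v - 27 = 3(9v^3 + 18v^2 - v - 9).

3(9v^3 + 18v^2 - v - 9)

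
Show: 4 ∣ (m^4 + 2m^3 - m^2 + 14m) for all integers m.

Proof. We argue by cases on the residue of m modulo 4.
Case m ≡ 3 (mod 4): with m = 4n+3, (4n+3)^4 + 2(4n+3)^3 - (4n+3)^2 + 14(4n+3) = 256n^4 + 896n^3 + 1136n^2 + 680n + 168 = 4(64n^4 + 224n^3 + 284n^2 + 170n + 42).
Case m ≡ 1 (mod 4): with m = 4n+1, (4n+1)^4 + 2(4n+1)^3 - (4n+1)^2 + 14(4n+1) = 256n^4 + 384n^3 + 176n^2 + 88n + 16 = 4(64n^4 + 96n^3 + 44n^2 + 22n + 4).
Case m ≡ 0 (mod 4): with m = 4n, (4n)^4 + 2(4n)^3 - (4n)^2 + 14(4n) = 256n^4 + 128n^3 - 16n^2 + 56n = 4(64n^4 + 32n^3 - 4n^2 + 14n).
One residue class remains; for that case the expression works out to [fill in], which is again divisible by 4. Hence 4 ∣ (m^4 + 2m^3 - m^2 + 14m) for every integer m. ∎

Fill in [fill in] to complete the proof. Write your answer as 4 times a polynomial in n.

Only m ≡ 2 (mod 4) is unaccounted for. Put m = 4n+2:
(4n+2)^4 + 2(4n+2)^3 - (4n+2)^2 + 14(4n+2) expands to 256n^4 + 640n^3 + 560n^2 + 264n + 56,
and factoring out 4 leaves 4(64n^4 + 160n^3 + 140n^2 + 66n + 14).

4(64n^4 + 160n^3 + 140n^2 + 66n + 14)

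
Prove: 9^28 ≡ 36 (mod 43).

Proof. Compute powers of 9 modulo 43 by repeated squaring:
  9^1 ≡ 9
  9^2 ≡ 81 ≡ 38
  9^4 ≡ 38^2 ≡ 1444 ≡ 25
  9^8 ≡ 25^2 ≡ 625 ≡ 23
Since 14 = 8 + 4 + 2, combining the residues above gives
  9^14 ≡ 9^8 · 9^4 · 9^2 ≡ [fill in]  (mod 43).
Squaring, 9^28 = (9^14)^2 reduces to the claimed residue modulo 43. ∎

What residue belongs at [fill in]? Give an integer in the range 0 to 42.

9^8 · 9^4 · 9^2 ≡ 23 · 25 · 38 = 21850.
21850 mod 43 = 6, so 9^14 ≡ 6 (mod 43).

6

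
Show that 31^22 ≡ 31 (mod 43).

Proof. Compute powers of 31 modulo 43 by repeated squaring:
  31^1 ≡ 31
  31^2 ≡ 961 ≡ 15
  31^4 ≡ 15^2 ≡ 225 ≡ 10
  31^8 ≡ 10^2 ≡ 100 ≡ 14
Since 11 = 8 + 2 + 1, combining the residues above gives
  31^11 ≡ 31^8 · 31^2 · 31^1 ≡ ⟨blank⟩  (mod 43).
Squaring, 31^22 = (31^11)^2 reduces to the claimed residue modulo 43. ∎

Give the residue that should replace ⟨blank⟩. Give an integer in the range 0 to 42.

17

Multiply the listed residues: 14 · 15 · 31 = 210 → 6510.
Reducing modulo 43: 6510 = 151·43 + 17, so 31^11 ≡ 17.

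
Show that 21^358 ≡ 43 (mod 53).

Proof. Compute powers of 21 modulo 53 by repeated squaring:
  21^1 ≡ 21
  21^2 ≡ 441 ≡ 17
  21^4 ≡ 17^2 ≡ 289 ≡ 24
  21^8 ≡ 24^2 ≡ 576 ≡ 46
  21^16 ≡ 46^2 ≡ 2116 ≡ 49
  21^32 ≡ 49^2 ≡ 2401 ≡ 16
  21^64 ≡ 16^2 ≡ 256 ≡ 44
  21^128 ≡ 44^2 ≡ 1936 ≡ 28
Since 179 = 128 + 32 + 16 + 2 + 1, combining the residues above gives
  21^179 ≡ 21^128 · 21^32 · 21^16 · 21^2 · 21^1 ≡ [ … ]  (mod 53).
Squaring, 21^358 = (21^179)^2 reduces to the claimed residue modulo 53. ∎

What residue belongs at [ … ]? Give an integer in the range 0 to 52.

19

21^128 · 21^32 · 21^16 · 21^2 · 21^1 ≡ 28 · 16 · 49 · 17 · 21 = 7836864.
7836864 mod 53 = 19, so 21^179 ≡ 19 (mod 53).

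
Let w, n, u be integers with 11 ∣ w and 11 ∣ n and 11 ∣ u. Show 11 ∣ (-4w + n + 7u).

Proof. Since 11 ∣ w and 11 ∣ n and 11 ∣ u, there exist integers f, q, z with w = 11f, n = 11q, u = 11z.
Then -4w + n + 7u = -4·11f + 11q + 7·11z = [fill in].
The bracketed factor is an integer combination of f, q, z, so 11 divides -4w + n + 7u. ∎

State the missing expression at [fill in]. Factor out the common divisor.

11(-4f + q + 7z)

Pull the common 11 out of every term: -4·11f + 11q + 7·11z = 11(-4f + q + 7z).
-4f + q + 7z is an integer, which exhibits the divisibility.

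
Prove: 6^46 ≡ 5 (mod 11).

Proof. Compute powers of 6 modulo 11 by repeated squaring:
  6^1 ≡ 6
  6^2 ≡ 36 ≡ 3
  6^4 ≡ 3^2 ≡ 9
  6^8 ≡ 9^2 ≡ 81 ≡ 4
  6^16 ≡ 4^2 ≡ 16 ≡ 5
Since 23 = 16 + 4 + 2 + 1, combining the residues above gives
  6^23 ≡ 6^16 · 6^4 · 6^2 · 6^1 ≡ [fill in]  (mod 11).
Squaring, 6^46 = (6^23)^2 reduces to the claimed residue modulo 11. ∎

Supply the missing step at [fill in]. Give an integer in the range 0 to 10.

7

Multiply the listed residues: 5 · 9 · 3 · 6 = 45 → 135 → 810.
Reducing modulo 11: 810 = 73·11 + 7, so 6^23 ≡ 7.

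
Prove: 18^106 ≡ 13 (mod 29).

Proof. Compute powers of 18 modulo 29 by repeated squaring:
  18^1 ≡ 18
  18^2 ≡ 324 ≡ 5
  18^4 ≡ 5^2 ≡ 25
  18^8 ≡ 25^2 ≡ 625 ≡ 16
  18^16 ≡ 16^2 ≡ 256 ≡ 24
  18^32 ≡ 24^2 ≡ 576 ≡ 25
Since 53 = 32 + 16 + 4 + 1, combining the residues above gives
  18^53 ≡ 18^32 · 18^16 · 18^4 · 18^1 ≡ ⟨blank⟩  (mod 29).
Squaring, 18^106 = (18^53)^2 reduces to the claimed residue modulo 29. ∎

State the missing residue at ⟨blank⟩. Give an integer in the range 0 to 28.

10

Multiply the listed residues: 25 · 24 · 25 · 18 = 600 → 15000 → 270000.
Reducing modulo 29: 270000 = 9310·29 + 10, so 18^53 ≡ 10.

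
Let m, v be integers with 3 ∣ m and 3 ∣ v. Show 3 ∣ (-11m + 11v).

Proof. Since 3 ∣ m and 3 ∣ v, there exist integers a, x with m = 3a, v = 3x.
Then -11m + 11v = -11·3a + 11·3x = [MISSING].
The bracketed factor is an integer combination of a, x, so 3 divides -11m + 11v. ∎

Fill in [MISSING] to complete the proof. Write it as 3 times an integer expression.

Pull the common 3 out of every term: -11·3a + 11·3x = 3(-11a + 11x).
-11a + 11x is an integer, which exhibits the divisibility.

3(-11a + 11x)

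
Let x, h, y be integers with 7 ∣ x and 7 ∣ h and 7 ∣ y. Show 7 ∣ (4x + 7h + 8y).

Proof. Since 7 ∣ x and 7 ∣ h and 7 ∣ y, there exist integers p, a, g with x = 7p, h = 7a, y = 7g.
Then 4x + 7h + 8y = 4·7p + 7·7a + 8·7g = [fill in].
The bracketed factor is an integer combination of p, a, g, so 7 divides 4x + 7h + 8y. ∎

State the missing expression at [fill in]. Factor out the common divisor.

7(7a + 8g + 4p)

Each term has a factor of 7: 4·7p + 7·7a + 8·7g = 7·(7a + 8g + 4p).
Since 7a + 8g + 4p is an integer, 7 ∣ (4x + 7h + 8y).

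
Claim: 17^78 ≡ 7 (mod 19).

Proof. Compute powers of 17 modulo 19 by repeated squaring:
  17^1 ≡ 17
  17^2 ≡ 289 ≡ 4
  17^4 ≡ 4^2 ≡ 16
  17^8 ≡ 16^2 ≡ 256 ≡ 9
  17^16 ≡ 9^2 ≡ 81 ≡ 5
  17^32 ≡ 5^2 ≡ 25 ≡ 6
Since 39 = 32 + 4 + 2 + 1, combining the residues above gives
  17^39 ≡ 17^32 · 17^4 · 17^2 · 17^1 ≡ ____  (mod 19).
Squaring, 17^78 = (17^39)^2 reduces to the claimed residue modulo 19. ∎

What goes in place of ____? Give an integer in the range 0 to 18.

11

17^32 · 17^4 · 17^2 · 17^1 ≡ 6 · 16 · 4 · 17 = 6528.
6528 mod 19 = 11, so 17^39 ≡ 11 (mod 19).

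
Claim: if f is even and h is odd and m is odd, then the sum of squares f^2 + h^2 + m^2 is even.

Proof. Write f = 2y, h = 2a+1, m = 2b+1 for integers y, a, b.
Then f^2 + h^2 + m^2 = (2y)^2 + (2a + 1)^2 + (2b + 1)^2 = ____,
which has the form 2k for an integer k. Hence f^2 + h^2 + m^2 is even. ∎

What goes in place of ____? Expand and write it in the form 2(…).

2(2a^2 + 2a + 2b^2 + 2b + 2y^2 + 1)

Expanding: (2y)^2 + (2a + 1)^2 + (2b + 1)^2 = 4a^2 + 4a + 4b^2 + 4b + 4y^2 + 2.
Every term is even; pulling out the factor of 2 gives 2(2a^2 + 2a + 2b^2 + 2b + 2y^2 + 1).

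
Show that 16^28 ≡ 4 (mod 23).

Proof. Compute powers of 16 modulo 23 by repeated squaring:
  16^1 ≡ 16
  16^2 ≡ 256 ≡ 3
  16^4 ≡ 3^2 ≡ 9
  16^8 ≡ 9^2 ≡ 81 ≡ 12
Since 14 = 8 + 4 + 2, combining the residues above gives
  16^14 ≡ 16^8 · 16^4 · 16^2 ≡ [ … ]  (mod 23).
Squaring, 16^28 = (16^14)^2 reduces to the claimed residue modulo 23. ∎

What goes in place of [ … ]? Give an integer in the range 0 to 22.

16^8 · 16^4 · 16^2 ≡ 12 · 9 · 3 = 324.
324 mod 23 = 2, so 16^14 ≡ 2 (mod 23).

2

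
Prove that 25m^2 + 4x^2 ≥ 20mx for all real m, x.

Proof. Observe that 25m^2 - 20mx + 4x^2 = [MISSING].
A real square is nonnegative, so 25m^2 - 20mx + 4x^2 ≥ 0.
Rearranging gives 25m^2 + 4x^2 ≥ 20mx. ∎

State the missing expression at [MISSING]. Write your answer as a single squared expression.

25m^2 - 20mx + 4x^2 is a perfect-square trinomial: the outer terms are (5m)^2 and (2x)^2, and the cross term is -2·5m·2x.
So 25m^2 - 20mx + 4x^2 = (5m - 2x)^2 ≥ 0.

(5m - 2x)^2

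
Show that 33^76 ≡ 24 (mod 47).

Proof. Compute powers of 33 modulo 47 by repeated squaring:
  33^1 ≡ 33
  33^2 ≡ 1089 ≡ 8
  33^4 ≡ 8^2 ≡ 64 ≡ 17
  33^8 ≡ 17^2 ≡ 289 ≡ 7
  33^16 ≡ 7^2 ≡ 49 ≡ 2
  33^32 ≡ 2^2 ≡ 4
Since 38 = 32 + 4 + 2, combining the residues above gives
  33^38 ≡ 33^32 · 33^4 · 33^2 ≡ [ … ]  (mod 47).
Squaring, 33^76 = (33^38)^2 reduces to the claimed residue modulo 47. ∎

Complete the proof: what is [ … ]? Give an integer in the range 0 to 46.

33^32 · 33^4 · 33^2 ≡ 4 · 17 · 8 = 544.
544 mod 47 = 27, so 33^38 ≡ 27 (mod 47).

27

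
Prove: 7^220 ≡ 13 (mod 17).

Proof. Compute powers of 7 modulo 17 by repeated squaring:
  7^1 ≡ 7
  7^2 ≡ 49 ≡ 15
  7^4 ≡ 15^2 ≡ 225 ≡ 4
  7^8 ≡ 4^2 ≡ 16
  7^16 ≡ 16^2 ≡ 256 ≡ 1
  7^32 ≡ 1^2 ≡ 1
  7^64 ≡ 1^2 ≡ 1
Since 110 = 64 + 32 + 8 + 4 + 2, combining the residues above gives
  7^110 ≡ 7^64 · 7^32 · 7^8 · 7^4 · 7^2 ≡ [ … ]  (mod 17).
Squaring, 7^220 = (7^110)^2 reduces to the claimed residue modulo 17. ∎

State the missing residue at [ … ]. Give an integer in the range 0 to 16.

8

Multiply the listed residues: 1 · 1 · 16 · 4 · 15 = 1 → 16 → 64 → 960.
Reducing modulo 17: 960 = 56·17 + 8, so 7^110 ≡ 8.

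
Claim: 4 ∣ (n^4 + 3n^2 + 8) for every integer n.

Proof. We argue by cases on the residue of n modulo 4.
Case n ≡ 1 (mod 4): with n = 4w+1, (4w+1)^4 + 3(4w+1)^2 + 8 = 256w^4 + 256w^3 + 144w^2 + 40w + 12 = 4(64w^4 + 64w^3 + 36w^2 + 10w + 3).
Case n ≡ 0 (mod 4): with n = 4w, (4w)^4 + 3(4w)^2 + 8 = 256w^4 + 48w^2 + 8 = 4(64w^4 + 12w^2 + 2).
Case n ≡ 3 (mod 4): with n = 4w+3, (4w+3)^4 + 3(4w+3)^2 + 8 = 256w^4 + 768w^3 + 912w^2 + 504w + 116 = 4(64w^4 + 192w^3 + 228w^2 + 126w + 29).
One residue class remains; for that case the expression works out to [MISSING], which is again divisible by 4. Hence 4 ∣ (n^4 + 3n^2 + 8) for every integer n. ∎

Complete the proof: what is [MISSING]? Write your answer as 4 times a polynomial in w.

The residues treated are {1, 0, 3}, so the missing case is n ≡ 2 (mod 4); write n = 4w+2.
Then (4w+2)^4 + 3(4w+2)^2 + 8 = 256w^4 + 512w^3 + 432w^2 + 176w + 36 = 4(64w^4 + 128w^3 + 108w^2 + 44w + 9).

4(64w^4 + 128w^3 + 108w^2 + 44w + 9)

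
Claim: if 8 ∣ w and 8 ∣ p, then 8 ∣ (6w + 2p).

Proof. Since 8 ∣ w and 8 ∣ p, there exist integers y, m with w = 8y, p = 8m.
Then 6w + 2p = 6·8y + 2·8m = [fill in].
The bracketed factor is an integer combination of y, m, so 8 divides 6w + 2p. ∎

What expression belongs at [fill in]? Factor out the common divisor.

Each term has a factor of 8: 6·8y + 2·8m = 8·(2m + 6y).
Since 2m + 6y is an integer, 8 ∣ (6w + 2p).

8(2m + 6y)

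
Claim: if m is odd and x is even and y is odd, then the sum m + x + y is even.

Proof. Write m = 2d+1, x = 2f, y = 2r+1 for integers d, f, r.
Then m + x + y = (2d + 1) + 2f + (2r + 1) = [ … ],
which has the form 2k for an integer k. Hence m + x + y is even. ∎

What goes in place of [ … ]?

2(d + f + r + 1)

(2d + 1) + 2f + (2r + 1) = 2d + 2f + 2r + 2
= 2(d + f + r + 1).
Since d + f + r + 1 is an integer, the sum is of the form 2k for an integer k.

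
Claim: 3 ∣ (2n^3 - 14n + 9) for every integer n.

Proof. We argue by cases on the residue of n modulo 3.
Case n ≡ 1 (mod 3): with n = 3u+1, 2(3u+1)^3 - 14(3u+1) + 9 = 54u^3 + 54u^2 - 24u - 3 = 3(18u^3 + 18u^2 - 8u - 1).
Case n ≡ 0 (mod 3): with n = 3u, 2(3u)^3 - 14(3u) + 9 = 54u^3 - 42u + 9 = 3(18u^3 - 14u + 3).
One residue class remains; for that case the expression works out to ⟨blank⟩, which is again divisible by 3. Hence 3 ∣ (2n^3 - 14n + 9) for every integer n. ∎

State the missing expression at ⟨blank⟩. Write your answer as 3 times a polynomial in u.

The residues treated are {1, 0}, so the missing case is n ≡ 2 (mod 3); write n = 3u+2.
Then 2(3u+2)^3 - 14(3u+2) + 9 = 54u^3 + 108u^2 + 30u - 3 = 3(18u^3 + 36u^2 + 10u - 1).

3(18u^3 + 36u^2 + 10u - 1)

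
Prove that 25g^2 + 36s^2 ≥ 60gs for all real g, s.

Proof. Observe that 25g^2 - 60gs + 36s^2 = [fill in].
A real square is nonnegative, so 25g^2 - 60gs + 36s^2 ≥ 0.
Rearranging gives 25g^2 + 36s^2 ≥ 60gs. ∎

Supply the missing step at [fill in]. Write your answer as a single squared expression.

(5g - 6s)^2

25g^2 - 60gs + 36s^2 is a perfect-square trinomial: the outer terms are (5g)^2 and (6s)^2, and the cross term is -2·5g·6s.
So 25g^2 - 60gs + 36s^2 = (5g - 6s)^2 ≥ 0.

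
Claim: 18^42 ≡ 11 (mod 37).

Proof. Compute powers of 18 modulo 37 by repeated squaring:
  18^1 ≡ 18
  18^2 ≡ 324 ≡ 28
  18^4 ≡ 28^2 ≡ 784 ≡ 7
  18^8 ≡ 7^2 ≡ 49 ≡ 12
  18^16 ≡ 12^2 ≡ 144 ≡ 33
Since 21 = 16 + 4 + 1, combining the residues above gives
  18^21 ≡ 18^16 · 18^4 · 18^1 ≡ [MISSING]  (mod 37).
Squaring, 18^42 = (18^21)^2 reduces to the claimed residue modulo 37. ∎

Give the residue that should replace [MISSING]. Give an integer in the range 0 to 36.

14

18^16 · 18^4 · 18^1 ≡ 33 · 7 · 18 = 4158.
4158 mod 37 = 14, so 18^21 ≡ 14 (mod 37).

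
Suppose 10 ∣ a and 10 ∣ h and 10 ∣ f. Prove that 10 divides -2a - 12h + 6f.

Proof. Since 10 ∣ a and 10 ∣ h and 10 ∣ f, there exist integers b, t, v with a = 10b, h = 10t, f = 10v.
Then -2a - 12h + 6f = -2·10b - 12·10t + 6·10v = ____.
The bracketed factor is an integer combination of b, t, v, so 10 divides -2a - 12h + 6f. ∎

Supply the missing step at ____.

Each term has a factor of 10: -2·10b - 12·10t + 6·10v = 10·(-2b - 12t + 6v).
Since -2b - 12t + 6v is an integer, 10 ∣ (-2a - 12h + 6f).

10(-2b - 12t + 6v)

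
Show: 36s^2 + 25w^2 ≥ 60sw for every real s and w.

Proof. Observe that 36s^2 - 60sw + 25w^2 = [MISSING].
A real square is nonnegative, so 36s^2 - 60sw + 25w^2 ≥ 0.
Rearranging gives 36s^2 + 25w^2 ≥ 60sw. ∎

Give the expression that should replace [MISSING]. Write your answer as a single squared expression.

(6s - 5w)^2

The leading and trailing coefficients are 6^2 and 5^2, and 60 = 2·6·5, so the trinomial is (6s - 5w)^2.
Hence 36s^2 - 60sw + 25w^2 ≥ 0.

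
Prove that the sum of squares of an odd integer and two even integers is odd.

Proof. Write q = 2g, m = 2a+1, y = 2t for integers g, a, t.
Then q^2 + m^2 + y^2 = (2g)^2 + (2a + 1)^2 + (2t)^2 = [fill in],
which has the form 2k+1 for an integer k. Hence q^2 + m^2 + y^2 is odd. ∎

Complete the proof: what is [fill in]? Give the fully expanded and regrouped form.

Expanding: (2g)^2 + (2a + 1)^2 + (2t)^2 = 4a^2 + 4a + 4g^2 + 4t^2 + 1.
Every term except the constant is even, so this is 2(2a^2 + 2a + 2g^2 + 2t^2) + 1,
and 2a^2 + 2a + 2g^2 + 2t^2 ∈ ℤ gives the required form.

2(2a^2 + 2a + 2g^2 + 2t^2) + 1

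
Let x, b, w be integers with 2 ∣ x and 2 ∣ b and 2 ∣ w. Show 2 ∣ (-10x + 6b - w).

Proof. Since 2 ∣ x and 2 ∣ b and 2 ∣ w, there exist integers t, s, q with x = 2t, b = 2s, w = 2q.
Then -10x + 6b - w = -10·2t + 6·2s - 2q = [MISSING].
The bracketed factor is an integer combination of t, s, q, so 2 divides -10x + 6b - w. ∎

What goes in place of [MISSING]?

Each term has a factor of 2: -10·2t + 6·2s - 2q = 2·(-q + 6s - 10t).
Since -q + 6s - 10t is an integer, 2 ∣ (-10x + 6b - w).

2(-q + 6s - 10t)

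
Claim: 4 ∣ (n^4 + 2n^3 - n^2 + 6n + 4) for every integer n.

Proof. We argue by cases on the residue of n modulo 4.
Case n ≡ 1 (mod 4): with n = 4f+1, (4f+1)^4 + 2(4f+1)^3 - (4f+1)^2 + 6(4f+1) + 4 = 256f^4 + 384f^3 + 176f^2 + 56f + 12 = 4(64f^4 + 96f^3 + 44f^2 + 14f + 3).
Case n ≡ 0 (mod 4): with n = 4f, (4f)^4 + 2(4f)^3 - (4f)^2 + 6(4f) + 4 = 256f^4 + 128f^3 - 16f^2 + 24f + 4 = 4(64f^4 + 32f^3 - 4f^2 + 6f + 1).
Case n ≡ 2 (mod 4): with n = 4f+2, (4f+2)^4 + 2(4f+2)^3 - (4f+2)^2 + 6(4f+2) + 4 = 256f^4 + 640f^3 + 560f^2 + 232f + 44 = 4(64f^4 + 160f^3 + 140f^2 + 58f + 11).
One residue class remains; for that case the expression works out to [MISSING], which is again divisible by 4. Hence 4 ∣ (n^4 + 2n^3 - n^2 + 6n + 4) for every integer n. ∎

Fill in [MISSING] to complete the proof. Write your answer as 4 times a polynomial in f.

Only n ≡ 3 (mod 4) is unaccounted for. Put n = 4f+3:
(4f+3)^4 + 2(4f+3)^3 - (4f+3)^2 + 6(4f+3) + 4 expands to 256f^4 + 896f^3 + 1136f^2 + 648f + 148,
and factoring out 4 leaves 4(64f^4 + 224f^3 + 284f^2 + 162f + 37).

4(64f^4 + 224f^3 + 284f^2 + 162f + 37)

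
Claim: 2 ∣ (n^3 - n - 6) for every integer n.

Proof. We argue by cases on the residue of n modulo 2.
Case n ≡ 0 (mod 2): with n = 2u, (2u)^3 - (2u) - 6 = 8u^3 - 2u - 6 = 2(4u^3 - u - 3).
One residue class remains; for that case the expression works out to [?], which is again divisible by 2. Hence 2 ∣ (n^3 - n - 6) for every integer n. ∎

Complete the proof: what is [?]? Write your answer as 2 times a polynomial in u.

Only n ≡ 1 (mod 2) is unaccounted for. Put n = 2u+1:
(2u+1)^3 - (2u+1) - 6 expands to 8u^3 + 12u^2 + 4u - 6,
and factoring out 2 leaves 2(4u^3 + 6u^2 + 2u - 3).

2(4u^3 + 6u^2 + 2u - 3)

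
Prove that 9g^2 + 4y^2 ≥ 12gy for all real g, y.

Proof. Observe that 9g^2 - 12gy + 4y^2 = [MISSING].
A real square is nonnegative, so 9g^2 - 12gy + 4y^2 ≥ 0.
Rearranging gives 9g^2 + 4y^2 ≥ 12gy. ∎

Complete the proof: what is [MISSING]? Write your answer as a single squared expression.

(3g - 2y)^2

9g^2 - 12gy + 4y^2 is a perfect-square trinomial: the outer terms are (3g)^2 and (2y)^2, and the cross term is -2·3g·2y.
So 9g^2 - 12gy + 4y^2 = (3g - 2y)^2 ≥ 0.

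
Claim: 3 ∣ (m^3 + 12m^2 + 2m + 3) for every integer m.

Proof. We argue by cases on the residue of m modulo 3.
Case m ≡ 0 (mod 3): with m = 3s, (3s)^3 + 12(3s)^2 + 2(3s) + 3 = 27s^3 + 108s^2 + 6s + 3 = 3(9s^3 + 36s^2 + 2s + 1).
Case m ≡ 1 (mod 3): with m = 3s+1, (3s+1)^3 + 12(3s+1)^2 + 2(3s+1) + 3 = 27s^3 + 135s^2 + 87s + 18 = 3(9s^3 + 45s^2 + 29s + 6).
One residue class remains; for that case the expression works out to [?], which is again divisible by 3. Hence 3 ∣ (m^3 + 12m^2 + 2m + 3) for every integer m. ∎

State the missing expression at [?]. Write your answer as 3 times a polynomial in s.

3(9s^3 + 54s^2 + 62s + 21)

Only m ≡ 2 (mod 3) is unaccounted for. Put m = 3s+2:
(3s+2)^3 + 12(3s+2)^2 + 2(3s+2) + 3 expands to 27s^3 + 162s^2 + 186s + 63,
and factoring out 3 leaves 3(9s^3 + 54s^2 + 62s + 21).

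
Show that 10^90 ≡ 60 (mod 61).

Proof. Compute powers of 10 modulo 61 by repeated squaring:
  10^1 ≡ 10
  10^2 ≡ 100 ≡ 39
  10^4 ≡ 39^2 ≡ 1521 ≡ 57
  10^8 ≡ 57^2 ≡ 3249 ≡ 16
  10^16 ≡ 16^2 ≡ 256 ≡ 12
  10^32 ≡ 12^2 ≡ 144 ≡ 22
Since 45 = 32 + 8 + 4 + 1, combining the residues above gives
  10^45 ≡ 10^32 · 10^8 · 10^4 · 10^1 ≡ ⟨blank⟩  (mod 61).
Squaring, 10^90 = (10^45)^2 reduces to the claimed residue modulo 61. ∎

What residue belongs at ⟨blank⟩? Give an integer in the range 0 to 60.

Multiply the listed residues: 22 · 16 · 57 · 10 = 352 → 20064 → 200640.
Reducing modulo 61: 200640 = 3289·61 + 11, so 10^45 ≡ 11.

11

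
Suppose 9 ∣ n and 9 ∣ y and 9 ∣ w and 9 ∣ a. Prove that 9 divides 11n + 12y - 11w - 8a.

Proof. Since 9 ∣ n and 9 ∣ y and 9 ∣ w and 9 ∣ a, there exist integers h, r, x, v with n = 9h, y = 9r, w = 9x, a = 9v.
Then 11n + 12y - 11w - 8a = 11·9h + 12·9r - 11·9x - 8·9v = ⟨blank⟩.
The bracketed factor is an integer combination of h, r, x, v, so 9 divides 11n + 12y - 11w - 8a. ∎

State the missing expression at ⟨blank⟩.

Pull the common 9 out of every term: 11·9h + 12·9r - 11·9x - 8·9v = 9(11h + 12r - 8v - 11x).
11h + 12r - 8v - 11x is an integer, which exhibits the divisibility.

9(11h + 12r - 8v - 11x)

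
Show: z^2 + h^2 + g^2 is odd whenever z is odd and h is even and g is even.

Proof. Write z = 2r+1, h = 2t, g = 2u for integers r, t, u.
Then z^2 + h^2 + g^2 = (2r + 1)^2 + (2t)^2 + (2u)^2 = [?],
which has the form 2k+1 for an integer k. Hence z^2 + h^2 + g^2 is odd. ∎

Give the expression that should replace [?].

Expanding: (2r + 1)^2 + (2t)^2 + (2u)^2 = 4r^2 + 4r + 4t^2 + 4u^2 + 1.
Every term except the constant is even, so this is 2(2r^2 + 2r + 2t^2 + 2u^2) + 1,
and 2r^2 + 2r + 2t^2 + 2u^2 ∈ ℤ gives the required form.

2(2r^2 + 2r + 2t^2 + 2u^2) + 1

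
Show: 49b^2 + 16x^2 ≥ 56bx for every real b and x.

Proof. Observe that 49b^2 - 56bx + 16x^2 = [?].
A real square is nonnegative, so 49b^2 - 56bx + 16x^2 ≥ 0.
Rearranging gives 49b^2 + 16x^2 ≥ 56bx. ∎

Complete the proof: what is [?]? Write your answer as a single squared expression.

(7b - 4x)^2

49b^2 - 56bx + 16x^2 is a perfect-square trinomial: the outer terms are (7b)^2 and (4x)^2, and the cross term is -2·7b·4x.
So 49b^2 - 56bx + 16x^2 = (7b - 4x)^2 ≥ 0.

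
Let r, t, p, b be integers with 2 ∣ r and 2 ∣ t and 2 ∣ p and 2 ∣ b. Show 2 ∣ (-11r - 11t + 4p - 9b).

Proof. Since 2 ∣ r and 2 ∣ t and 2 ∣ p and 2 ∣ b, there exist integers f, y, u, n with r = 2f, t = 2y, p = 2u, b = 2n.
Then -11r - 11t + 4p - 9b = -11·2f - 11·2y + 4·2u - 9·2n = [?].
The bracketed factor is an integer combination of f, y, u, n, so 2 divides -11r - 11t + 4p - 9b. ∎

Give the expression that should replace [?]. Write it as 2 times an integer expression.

Pull the common 2 out of every term: -11·2f - 11·2y + 4·2u - 9·2n = 2(-11f - 9n + 4u - 11y).
-11f - 9n + 4u - 11y is an integer, which exhibits the divisibility.

2(-11f - 9n + 4u - 11y)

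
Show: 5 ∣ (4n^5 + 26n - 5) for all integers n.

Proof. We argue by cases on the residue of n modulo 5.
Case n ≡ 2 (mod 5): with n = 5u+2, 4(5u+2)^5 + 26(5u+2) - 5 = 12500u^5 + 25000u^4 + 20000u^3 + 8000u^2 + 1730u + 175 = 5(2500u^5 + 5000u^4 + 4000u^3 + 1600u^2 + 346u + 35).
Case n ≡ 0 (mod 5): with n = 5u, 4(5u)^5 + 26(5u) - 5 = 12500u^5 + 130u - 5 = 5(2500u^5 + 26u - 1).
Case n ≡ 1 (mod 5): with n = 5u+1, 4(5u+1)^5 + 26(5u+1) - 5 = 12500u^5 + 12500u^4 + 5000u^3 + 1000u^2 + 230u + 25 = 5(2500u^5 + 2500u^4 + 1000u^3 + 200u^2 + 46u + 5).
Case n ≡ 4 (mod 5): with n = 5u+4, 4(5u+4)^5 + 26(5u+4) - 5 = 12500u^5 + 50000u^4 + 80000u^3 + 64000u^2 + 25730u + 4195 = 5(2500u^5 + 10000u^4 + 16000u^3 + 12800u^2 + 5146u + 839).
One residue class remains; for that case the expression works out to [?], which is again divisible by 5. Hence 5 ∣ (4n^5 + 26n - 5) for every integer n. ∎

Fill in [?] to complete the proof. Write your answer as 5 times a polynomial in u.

5(2500u^5 + 7500u^4 + 9000u^3 + 5400u^2 + 1646u + 209)

Only n ≡ 3 (mod 5) is unaccounted for. Put n = 5u+3:
4(5u+3)^5 + 26(5u+3) - 5 expands to 12500u^5 + 37500u^4 + 45000u^3 + 27000u^2 + 8230u + 1045,
and factoring out 5 leaves 5(2500u^5 + 7500u^4 + 9000u^3 + 5400u^2 + 1646u + 209).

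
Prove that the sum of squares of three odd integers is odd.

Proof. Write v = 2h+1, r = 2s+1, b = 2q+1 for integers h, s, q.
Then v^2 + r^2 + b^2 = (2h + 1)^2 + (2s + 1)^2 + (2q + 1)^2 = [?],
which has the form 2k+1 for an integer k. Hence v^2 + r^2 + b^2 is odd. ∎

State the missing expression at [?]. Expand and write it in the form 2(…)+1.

Expanding: (2h + 1)^2 + (2s + 1)^2 + (2q + 1)^2 = 4h^2 + 4h + 4q^2 + 4q + 4s^2 + 4s + 3.
Every term except the constant is even, so this is 2(2h^2 + 2h + 2q^2 + 2q + 2s^2 + 2s + 1) + 1,
and 2h^2 + 2h + 2q^2 + 2q + 2s^2 + 2s + 1 ∈ ℤ gives the required form.

2(2h^2 + 2h + 2q^2 + 2q + 2s^2 + 2s + 1) + 1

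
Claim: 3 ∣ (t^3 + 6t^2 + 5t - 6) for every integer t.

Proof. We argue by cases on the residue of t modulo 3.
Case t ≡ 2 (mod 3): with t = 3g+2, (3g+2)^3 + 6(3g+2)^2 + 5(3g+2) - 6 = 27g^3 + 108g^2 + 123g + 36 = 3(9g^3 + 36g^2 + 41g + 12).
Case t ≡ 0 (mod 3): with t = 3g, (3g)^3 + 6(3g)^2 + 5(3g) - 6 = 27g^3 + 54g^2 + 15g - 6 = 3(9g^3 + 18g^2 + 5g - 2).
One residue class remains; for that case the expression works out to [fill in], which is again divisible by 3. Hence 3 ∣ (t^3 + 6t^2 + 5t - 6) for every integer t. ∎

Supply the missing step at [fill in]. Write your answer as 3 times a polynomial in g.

The residues treated are {2, 0}, so the missing case is t ≡ 1 (mod 3); write t = 3g+1.
Then (3g+1)^3 + 6(3g+1)^2 + 5(3g+1) - 6 = 27g^3 + 81g^2 + 60g + 6 = 3(9g^3 + 27g^2 + 20g + 2).

3(9g^3 + 27g^2 + 20g + 2)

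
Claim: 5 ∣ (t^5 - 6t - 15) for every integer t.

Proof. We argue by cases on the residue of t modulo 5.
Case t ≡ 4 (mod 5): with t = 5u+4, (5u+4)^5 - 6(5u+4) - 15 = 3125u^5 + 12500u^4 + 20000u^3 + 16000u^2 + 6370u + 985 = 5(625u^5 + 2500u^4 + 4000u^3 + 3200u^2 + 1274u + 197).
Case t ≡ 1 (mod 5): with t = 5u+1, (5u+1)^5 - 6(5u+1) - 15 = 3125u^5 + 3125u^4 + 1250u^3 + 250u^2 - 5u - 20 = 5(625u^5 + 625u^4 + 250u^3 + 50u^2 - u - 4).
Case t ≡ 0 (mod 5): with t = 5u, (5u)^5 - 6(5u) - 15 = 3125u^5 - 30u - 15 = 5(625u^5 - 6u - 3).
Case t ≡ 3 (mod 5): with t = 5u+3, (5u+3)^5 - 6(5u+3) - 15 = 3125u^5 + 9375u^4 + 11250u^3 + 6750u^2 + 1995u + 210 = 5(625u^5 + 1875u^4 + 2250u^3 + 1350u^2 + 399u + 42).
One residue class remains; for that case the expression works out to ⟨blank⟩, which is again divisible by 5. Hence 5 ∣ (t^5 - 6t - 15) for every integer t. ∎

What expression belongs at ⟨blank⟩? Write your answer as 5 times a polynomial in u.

Only t ≡ 2 (mod 5) is unaccounted for. Put t = 5u+2:
(5u+2)^5 - 6(5u+2) - 15 expands to 3125u^5 + 6250u^4 + 5000u^3 + 2000u^2 + 370u + 5,
and factoring out 5 leaves 5(625u^5 + 1250u^4 + 1000u^3 + 400u^2 + 74u + 1).

5(625u^5 + 1250u^4 + 1000u^3 + 400u^2 + 74u + 1)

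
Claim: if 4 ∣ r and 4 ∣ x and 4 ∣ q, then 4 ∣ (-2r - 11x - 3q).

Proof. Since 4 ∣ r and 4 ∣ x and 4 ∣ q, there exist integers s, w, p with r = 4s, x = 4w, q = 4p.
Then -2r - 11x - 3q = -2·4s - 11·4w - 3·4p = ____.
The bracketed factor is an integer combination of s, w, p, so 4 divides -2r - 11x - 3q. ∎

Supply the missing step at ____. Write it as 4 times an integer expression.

Pull the common 4 out of every term: -2·4s - 11·4w - 3·4p = 4(-3p - 2s - 11w).
-3p - 2s - 11w is an integer, which exhibits the divisibility.

4(-3p - 2s - 11w)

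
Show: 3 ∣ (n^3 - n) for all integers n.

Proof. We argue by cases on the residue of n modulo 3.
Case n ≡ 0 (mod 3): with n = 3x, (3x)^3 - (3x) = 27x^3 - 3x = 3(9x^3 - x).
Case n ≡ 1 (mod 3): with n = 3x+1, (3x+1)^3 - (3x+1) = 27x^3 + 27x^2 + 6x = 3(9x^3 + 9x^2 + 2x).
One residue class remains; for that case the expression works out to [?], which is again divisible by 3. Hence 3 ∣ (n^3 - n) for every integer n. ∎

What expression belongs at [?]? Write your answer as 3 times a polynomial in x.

The residues treated are {0, 1}, so the missing case is n ≡ 2 (mod 3); write n = 3x+2.
Then (3x+2)^3 - (3x+2) = 27x^3 + 54x^2 + 33x + 6 = 3(9x^3 + 18x^2 + 11x + 2).

3(9x^3 + 18x^2 + 11x + 2)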